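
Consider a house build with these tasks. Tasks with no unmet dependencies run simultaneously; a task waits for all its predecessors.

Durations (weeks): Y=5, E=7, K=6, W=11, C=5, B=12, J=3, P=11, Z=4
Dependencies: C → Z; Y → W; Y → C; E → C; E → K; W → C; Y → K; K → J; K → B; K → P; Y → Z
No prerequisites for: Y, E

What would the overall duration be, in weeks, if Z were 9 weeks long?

30

As given, the longest chain is Y→W→C→Z = 5+11+5+4 = 25, so the finish is 25 weeks.
Z lies on that path, so at 9 weeks the path becomes 30 weeks.
The critical path is still Y→W→C→Z; finish is now 30 weeks.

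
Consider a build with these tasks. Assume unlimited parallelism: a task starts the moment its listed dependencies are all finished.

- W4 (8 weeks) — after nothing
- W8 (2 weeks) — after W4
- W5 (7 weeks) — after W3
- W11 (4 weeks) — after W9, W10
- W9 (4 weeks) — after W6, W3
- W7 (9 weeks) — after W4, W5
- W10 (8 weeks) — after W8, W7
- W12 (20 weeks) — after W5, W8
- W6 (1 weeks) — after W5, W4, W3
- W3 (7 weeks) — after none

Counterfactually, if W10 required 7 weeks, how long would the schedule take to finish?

As given, the longest chain is W3→W5→W7→W10→W11 = 7+7+9+8+4 = 35, so the finish is 35 weeks.
W10 lies on that path, so at 7 weeks the path becomes 34 weeks.
No other chain overtakes it, so the finish is 34 weeks.

34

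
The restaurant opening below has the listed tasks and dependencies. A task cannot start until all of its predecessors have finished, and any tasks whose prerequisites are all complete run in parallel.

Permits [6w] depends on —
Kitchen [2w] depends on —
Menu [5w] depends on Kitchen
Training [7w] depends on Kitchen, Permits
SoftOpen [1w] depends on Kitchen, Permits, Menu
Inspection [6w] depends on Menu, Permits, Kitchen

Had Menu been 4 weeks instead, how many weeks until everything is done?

13

The binding path is Kitchen→Menu→Inspection = 2+5+6 = 13; finish at 13 weeks.
Since Menu is critical, the -1 change carries straight to that chain (now 12 weeks).
The binding chain switches to Permits→Training = 6+7 = 13; finish 13 weeks.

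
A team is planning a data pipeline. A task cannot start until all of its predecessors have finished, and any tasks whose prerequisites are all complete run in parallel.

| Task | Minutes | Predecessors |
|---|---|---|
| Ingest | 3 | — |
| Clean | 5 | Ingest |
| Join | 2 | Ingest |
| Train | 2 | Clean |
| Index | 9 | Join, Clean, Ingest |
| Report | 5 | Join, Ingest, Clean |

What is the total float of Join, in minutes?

3

Critical path: Ingest→Clean→Index = 3+5+9 = 17, so the finish is 17 minutes.
The longest chain containing Join totals 14 minutes.
Float = 17 − 14 = 3.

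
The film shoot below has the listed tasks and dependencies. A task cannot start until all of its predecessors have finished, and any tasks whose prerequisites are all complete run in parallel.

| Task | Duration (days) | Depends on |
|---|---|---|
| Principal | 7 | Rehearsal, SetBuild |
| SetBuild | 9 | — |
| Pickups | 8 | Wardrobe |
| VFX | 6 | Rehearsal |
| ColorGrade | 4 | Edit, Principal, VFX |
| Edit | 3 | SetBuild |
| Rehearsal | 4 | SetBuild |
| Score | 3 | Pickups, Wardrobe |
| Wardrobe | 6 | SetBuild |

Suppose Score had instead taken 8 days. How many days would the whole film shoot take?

31

Critical path before the change: SetBuild→Wardrobe→Pickups→Score = 9+6+8+3 = 26 giving 26 days.
Score lies on that path, so at 8 days the path becomes 31 days.
That remains the longest chain; total 31 days.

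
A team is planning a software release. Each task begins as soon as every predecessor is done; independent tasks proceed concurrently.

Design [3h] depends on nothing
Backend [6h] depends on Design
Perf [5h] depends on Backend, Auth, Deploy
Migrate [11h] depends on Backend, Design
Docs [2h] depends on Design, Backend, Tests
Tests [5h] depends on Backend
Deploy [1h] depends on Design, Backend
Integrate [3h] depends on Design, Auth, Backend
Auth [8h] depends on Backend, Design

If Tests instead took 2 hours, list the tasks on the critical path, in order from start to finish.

Design, Backend, Auth, Perf

Critical path before the change: Design→Backend→Auth→Perf = 3+6+8+5 = 22 giving 22 hours.
The longest path through Tests is only 16 hours, so Tests has float 6.
No other chain overtakes it, so the finish is 22 hours.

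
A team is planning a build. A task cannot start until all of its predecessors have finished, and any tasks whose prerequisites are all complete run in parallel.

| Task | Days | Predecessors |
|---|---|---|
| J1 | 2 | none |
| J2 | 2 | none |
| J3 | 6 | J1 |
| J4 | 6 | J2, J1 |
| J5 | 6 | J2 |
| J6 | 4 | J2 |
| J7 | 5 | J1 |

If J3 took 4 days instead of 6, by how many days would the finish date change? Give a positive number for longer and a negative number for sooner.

0

The binding path is J1→J3 = 2+6 = 8; finish at 8 days.
J3 is on the critical path; changing it to 4 makes that path 6 days.
New critical path: J1→J4 = 2+6 = 8 ⇒ 8 days.
Change in finish: 8 − 8 = +0 days.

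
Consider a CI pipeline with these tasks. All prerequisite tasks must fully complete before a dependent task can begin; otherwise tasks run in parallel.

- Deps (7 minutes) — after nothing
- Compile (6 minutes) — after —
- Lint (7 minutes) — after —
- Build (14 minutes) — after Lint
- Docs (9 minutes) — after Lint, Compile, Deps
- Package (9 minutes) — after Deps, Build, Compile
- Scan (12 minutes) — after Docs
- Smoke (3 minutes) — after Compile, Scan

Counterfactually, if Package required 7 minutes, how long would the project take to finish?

As given, the longest chain is Deps→Docs→Scan→Smoke = 7+9+12+3 = 31, so the finish is 31 minutes.
Package is off the critical path — its longest chain is 30 minutes, giving 1 of slack.
The critical path is still Deps→Docs→Scan→Smoke; finish is now 31 minutes.

31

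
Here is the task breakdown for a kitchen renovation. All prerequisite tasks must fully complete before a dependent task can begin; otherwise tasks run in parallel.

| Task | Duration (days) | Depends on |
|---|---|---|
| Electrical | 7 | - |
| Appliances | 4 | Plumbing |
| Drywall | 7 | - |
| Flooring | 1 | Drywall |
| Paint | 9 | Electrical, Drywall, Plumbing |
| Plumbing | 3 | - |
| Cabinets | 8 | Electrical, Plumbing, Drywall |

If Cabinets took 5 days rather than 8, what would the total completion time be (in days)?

16

Baseline: Electrical→Paint = 7+9 = 16 → 16 days.
The longest path through Cabinets is only 15 days, so Cabinets has float 1.
The critical path is still Electrical→Paint; finish is now 16 days.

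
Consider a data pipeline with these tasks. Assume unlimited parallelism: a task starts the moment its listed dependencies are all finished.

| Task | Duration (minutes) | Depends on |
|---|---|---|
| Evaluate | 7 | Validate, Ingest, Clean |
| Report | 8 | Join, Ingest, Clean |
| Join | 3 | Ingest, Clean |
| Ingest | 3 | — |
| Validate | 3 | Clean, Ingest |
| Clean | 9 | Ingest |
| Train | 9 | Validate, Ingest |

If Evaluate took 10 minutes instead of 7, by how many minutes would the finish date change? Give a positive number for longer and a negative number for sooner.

1

Critical path before the change: Ingest→Clean→Validate→Train = 3+9+3+9 = 24 giving 24 minutes.
Evaluate has 2 minutes of float (longest path through it is 22).
The binding chain switches to Ingest→Clean→Validate→Evaluate = 3+9+3+10 = 25; finish 25 minutes.
Change in finish: 25 − 24 = +1 minutes.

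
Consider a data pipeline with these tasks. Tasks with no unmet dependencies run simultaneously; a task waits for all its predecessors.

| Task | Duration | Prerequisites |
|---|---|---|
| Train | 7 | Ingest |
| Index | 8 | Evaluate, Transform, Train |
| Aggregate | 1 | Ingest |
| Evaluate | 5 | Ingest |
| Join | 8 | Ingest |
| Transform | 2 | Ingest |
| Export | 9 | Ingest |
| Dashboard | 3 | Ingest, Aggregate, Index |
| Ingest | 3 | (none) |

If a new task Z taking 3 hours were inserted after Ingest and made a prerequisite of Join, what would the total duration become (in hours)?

Originally the plan takes 21 hours.
With Z inserted, Join now waits for max(Ingest, Z).
New critical path: Ingest→Train→Index→Dashboard = 3+7+8+3 = 21 ⇒ 21 hours.

21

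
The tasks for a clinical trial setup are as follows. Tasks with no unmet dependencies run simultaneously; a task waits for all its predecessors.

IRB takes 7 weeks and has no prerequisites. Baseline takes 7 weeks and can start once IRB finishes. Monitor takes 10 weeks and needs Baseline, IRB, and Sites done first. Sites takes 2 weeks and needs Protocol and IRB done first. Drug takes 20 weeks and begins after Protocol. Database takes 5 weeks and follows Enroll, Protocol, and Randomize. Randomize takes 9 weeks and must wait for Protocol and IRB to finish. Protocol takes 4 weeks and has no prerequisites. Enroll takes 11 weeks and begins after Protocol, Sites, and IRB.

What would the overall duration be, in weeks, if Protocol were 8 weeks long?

28

Critical path before the change: IRB→Sites→Enroll→Database = 7+2+11+5 = 25 giving 25 weeks.
Protocol has 1 week of float (longest path through it is 24).
Now Protocol→Drug = 8+20 = 28 is longest, so the finish becomes 28 weeks.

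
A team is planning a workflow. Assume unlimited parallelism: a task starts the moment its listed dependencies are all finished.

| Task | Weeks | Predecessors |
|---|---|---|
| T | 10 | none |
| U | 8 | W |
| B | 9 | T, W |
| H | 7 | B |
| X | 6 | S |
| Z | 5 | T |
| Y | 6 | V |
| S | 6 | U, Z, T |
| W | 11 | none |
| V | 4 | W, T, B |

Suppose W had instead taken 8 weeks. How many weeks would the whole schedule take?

29

The binding path is W→U→S→X = 11+8+6+6 = 31; finish at 31 weeks.
W is on the critical path; changing it to 8 makes that path 28 weeks.
The binding chain switches to T→B→V→Y = 10+9+4+6 = 29; finish 29 weeks.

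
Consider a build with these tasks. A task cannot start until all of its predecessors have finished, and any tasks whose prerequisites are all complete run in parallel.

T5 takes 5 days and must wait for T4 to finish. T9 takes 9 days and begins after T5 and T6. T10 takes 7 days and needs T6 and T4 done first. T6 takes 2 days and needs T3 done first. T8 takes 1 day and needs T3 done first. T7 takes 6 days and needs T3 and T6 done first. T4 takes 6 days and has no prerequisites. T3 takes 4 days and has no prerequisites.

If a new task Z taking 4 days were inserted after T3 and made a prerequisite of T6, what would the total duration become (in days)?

Originally the schedule takes 20 days.
With Z inserted, T6 now waits for max(T3, Z).
New critical path: T4→T5→T9 = 6+5+9 = 20 ⇒ 20 days.

20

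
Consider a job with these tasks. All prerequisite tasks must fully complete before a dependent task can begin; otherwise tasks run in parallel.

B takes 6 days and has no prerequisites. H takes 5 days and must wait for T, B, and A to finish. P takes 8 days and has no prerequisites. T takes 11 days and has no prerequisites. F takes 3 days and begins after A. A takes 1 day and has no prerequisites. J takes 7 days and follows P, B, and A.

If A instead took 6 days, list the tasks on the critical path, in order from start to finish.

T, H

Actual critical path: T→H = 11+5 = 16 ⇒ 16 days.
A is off the critical path — its longest chain is 8 days, giving 8 of slack.
No other chain overtakes it, so the finish is 16 days.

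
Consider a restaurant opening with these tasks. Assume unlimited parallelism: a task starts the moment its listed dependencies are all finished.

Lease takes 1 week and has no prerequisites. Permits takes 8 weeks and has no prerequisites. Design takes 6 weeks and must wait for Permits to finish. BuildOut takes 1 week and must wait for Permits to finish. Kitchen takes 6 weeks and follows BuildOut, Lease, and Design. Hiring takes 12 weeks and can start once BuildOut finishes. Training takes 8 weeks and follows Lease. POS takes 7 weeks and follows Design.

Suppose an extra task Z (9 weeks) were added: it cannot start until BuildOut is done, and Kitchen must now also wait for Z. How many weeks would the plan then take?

Originally the plan takes 21 weeks.
With Z inserted, Kitchen now waits for max(BuildOut, Lease, Design, Z).
New critical path: Permits→BuildOut→Z→Kitchen = 8+1+9+6 = 24 ⇒ 24 weeks.

24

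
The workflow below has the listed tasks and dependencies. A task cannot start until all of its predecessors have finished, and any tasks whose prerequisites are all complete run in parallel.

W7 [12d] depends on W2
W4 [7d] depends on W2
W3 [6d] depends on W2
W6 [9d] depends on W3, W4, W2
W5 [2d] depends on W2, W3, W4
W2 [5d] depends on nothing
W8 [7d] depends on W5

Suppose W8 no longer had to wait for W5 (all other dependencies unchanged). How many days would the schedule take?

Original critical path: W2→W4→W5→W8 = 5+7+2+7 = 21 ⇒ 21 days.
Without W5→W8, W8's earliest start moves from 14 to 0.
The longest chain is now W2→W4→W6 = 5+7+9 = 21, so the schedule takes 21 days.

21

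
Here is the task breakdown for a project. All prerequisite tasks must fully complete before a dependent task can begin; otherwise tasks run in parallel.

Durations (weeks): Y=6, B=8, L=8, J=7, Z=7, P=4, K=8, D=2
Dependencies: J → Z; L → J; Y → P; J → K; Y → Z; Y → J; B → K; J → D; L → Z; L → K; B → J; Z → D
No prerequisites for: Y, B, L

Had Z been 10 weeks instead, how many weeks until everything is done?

27

Baseline: B→J→Z→D = 8+7+7+2 = 24 → 24 weeks.
Z is on the critical path; changing it to 10 makes that path 27 weeks.
That remains the longest chain; total 27 weeks.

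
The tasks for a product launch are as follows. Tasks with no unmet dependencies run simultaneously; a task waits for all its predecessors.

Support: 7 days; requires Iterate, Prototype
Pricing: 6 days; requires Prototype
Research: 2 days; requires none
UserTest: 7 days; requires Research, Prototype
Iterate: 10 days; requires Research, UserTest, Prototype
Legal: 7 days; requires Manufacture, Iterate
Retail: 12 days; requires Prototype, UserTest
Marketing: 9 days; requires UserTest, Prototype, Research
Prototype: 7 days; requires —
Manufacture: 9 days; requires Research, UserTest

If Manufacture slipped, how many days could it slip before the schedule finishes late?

The longest chain is Prototype→UserTest→Iterate→Support = 7+7+10+7 = 31; overall finish 31 days.
Manufacture finishes as early as 23 and must finish by 24.
Float = 31 − 30 = 1.

1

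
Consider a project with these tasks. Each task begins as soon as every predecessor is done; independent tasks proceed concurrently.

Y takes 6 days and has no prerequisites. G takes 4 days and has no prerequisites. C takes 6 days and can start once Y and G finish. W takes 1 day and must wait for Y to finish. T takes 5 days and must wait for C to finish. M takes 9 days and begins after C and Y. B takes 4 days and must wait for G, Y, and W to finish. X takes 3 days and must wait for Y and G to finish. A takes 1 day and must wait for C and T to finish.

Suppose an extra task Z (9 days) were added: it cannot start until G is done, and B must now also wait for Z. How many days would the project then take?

Originally the project takes 21 days.
With Z inserted, B now waits for max(G, Y, W, Z).
New critical path: Y→C→M = 6+6+9 = 21 ⇒ 21 days.

21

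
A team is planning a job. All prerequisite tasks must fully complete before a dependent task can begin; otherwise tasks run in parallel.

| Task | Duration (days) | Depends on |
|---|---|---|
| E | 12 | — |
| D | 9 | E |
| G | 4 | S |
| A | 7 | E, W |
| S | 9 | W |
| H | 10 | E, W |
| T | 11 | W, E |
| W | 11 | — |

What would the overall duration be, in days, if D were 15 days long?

Critical path before the change: W→S→G = 11+9+4 = 24 giving 24 days.
D is off the critical path — its longest chain is 21 days, giving 3 of slack.
New critical path: E→D = 12+15 = 27 ⇒ 27 days.

27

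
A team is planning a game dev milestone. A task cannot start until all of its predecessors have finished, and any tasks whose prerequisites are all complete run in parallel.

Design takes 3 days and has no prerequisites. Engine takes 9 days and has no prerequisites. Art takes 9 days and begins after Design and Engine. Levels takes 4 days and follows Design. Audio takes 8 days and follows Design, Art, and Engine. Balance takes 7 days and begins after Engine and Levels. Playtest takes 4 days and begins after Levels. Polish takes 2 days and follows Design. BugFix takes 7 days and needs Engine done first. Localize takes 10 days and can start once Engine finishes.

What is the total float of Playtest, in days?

15

Critical path: Engine→Art→Audio = 9+9+8 = 26, so the finish is 26 days.
The longest chain containing Playtest totals 11 days.
Slack of Playtest = 22 − 7 = 15 days.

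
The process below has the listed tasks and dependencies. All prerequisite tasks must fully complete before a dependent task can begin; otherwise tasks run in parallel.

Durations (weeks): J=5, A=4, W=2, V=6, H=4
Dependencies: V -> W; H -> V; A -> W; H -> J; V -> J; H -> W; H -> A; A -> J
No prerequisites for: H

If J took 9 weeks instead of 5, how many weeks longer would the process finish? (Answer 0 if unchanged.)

Baseline: H→V→J = 4+6+5 = 15 → 15 weeks.
J lies on that path, so at 9 weeks the path becomes 19 weeks.
That remains the longest chain; total 19 weeks.
Change in finish: 19 − 15 = +4 weeks.

4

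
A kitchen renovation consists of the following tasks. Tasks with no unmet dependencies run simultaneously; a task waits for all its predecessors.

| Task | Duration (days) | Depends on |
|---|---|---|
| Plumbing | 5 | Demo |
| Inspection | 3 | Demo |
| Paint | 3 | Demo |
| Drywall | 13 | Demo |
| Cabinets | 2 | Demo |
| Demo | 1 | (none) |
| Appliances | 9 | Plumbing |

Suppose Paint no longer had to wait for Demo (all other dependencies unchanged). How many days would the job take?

15

With the dependency in place, Demo→Plumbing→Appliances = 1+5+9 = 15 sets the finish at 15 days.
Without Demo→Paint, Paint's earliest start moves from 1 to 0.
New critical path: Demo→Plumbing→Appliances = 1+5+9 = 15 ⇒ 15 days.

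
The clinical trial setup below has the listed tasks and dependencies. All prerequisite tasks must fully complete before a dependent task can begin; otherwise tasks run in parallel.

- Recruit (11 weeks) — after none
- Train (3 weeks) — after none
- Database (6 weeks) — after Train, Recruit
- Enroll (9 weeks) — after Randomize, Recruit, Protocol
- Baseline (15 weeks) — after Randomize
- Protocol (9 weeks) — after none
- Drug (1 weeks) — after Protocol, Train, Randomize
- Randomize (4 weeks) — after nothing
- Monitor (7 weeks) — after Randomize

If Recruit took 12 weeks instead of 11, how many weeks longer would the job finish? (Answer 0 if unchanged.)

1

The binding path is Recruit→Enroll = 11+9 = 20; finish at 20 weeks.
Recruit lies on that path, so at 12 weeks the path becomes 21 weeks.
The critical path is still Recruit→Enroll; finish is now 21 weeks.
Change in finish: 21 − 20 = +1 weeks.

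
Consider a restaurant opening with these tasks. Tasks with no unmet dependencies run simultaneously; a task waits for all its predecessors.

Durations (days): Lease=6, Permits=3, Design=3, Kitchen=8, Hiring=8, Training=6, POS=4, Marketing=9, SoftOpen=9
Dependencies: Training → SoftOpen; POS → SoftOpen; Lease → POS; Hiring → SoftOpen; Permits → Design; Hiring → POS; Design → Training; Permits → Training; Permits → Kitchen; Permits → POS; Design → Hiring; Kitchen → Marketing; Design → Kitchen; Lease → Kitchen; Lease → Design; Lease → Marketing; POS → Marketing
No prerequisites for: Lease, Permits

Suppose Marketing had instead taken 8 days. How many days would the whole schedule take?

30

Actual critical path: Lease→Design→Hiring→POS→Marketing = 6+3+8+4+9 = 30 ⇒ 30 days.
Marketing lies on that path, so at 8 days the path becomes 29 days.
New critical path: Lease→Design→Hiring→POS→SoftOpen = 6+3+8+4+9 = 30 ⇒ 30 days.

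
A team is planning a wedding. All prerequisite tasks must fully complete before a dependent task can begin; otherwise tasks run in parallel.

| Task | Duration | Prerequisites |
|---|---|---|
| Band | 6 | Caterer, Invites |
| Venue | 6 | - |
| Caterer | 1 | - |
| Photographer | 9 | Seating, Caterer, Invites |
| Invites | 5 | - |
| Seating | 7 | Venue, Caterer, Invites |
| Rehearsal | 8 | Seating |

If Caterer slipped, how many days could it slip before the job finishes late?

Critical path: Venue→Seating→Photographer = 6+7+9 = 22, so the finish is 22 days.
The longest chain containing Caterer totals 17 days.
Slack of Caterer = 5 − 0 = 5 days.

5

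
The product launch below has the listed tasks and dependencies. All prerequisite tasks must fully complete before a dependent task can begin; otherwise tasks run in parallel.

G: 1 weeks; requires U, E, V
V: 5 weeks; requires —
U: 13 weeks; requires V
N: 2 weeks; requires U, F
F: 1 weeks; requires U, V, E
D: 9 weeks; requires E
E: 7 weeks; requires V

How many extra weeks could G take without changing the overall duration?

2

Critical path: V→U→F→N = 5+13+1+2 = 21, so the finish is 21 weeks.
Longest path through G: 19 weeks (earliest finish 19, latest finish 21).
Float = 21 − 19 = 2.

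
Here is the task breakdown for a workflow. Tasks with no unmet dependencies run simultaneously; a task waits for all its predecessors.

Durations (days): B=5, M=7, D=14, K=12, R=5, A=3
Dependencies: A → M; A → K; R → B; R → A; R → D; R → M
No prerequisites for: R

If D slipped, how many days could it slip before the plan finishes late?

1

Critical path: R→A→K = 5+3+12 = 20, so the finish is 20 days.
The longest chain containing D totals 19 days.
Slack of D = 6 − 5 = 1 day.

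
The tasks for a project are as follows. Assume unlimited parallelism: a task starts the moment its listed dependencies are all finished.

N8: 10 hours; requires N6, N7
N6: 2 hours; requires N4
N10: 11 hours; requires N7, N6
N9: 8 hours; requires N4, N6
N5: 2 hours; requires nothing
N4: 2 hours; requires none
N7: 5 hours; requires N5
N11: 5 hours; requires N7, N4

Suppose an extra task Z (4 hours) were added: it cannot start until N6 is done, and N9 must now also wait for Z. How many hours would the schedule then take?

18

Originally the schedule takes 18 hours.
With Z inserted, N9 now waits for max(N4, N6, Z).
New critical path: N5→N7→N10 = 2+5+11 = 18 ⇒ 18 hours.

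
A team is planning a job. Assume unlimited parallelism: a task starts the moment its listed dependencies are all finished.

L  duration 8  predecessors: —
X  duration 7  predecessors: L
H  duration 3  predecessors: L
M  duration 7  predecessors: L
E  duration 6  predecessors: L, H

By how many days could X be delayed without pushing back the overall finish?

Critical path: L→H→E = 8+3+6 = 17, so the finish is 17 days.
X finishes as early as 15 and must finish by 17.
Slack of X = 10 − 8 = 2 days.

2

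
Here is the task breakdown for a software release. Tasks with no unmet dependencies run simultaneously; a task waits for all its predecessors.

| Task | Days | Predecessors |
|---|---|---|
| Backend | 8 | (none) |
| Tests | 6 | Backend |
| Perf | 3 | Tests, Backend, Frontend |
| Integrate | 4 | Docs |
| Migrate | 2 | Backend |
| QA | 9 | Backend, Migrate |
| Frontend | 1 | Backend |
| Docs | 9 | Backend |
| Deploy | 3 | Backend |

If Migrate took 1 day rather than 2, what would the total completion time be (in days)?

21

Baseline: Backend→Docs→Integrate = 8+9+4 = 21 → 21 days.
The longest path through Migrate is only 19 days, so Migrate has float 2.
No other chain overtakes it, so the finish is 21 days.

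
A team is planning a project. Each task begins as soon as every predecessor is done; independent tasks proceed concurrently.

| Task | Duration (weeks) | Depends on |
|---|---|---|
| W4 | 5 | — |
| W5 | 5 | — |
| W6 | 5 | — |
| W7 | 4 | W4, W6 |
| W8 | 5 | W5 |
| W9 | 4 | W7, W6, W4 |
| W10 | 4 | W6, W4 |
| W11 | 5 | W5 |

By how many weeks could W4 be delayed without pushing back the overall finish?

Critical path: W4→W7→W9 = 5+4+4 = 13, so the finish is 13 weeks.
W4 finishes as early as 5 and must finish by 5.
So W4 can slip 5 − 5 = 0 weeks.

0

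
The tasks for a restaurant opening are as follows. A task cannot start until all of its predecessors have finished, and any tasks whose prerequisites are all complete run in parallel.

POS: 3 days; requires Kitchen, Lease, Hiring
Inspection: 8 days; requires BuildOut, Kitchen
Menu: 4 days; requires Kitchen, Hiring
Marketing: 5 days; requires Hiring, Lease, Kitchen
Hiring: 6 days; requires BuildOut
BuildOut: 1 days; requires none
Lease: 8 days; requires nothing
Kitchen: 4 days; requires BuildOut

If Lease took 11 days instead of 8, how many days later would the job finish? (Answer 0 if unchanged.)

3

Actual critical path: Lease→Marketing = 8+5 = 13 ⇒ 13 days.
Since Lease is critical, the +3 change carries straight to that chain (now 16 days).
The critical path is still Lease→Marketing; finish is now 16 days.
Change in finish: 16 − 13 = +3 days.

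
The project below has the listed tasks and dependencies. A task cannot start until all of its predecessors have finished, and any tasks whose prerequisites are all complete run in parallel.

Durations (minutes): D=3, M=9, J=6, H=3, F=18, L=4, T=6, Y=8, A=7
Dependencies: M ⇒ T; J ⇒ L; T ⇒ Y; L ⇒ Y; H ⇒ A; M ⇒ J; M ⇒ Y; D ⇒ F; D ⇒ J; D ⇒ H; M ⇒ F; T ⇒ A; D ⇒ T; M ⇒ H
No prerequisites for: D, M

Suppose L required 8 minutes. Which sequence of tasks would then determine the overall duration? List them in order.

The binding path is M→J→L→Y = 9+6+4+8 = 27; finish at 27 minutes.
L is on the critical path; changing it to 8 makes that path 31 minutes.
No other chain overtakes it, so the finish is 31 minutes.

M, J, L, Y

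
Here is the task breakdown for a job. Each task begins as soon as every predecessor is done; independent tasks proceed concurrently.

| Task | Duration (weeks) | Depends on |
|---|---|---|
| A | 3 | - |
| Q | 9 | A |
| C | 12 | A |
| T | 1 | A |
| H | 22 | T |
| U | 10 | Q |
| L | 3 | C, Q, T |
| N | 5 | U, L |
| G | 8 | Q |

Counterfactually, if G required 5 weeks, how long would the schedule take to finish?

The binding path is A→Q→U→N = 3+9+10+5 = 27; finish at 27 weeks.
The longest path through G is only 20 weeks, so G has float 7.
That remains the longest chain; total 27 weeks.

27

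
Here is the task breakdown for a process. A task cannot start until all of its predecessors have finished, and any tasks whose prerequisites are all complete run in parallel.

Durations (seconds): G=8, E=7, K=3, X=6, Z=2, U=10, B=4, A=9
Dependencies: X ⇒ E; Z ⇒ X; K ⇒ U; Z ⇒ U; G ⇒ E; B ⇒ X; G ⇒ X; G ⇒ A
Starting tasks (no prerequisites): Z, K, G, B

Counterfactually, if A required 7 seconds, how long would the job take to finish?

21

As given, the longest chain is G→X→E = 8+6+7 = 21, so the finish is 21 seconds.
A is off the critical path — its longest chain is 17 seconds, giving 4 of slack.
That remains the longest chain; total 21 seconds.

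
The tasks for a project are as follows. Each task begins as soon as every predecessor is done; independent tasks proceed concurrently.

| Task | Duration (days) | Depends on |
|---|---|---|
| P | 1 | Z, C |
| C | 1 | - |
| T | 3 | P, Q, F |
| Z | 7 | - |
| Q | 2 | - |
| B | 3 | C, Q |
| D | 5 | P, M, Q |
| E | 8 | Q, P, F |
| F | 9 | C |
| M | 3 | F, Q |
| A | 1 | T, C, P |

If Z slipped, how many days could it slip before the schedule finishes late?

The longest chain is C→F→M→D = 1+9+3+5 = 18; overall finish 18 days.
Longest path through Z: 16 days (earliest finish 7, latest finish 9).
Float = 18 − 16 = 2.

2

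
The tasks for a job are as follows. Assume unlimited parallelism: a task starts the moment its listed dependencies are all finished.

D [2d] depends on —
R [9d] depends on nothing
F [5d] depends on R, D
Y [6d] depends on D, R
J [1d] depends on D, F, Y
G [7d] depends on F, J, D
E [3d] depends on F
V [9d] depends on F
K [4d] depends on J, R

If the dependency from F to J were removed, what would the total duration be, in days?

23

Before: longest chain R→F→V = 9+5+9 = 23, finish 23.
Dropping F→J doesn't change J's earliest start (15); another predecessor still binds.
After: R→F→V = 9+5+9 = 23 → 23 days.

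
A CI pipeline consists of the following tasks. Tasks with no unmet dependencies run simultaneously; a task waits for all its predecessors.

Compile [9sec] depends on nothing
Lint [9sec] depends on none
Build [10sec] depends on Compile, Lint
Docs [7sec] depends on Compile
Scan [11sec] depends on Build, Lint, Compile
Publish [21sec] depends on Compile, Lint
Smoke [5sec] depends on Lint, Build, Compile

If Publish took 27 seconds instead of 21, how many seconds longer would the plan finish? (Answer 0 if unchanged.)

The binding path is Compile→Publish = 9+21 = 30; finish at 30 seconds.
Publish is on the critical path; changing it to 27 makes that path 36 seconds.
That remains the longest chain; total 36 seconds.
Change in finish: 36 − 30 = +6 seconds.

6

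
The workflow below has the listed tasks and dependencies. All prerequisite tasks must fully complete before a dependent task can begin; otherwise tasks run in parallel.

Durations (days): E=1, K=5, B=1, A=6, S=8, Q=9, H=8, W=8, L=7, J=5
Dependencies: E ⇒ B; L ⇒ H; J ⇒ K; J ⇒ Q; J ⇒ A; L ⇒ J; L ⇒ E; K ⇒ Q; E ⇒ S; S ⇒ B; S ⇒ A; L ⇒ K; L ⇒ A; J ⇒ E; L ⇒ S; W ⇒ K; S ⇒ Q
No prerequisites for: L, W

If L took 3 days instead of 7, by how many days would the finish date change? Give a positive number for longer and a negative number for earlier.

-4

The binding path is L→J→E→S→Q = 7+5+1+8+9 = 30; finish at 30 days.
Since L is critical, the -4 change carries straight to that chain (now 26 days).
No other chain overtakes it, so the finish is 26 days.
Change in finish: 26 − 30 = -4 days.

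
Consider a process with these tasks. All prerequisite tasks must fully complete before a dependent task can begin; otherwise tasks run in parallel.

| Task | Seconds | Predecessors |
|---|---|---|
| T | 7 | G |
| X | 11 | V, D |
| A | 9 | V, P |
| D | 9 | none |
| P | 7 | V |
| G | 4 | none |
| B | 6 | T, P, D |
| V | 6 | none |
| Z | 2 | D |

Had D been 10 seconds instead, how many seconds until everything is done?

22

The binding path is V→P→A = 6+7+9 = 22; finish at 22 seconds.
D is off the critical path — its longest chain is 20 seconds, giving 2 of slack.
No other chain overtakes it, so the finish is 22 seconds.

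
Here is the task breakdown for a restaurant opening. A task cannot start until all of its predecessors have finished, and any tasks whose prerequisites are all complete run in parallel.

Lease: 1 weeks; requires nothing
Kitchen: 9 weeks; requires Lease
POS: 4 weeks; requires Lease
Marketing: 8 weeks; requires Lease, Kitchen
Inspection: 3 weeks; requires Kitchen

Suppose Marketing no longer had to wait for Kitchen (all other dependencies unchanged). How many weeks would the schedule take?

Original critical path: Lease→Kitchen→Marketing = 1+9+8 = 18 ⇒ 18 weeks.
Without Kitchen→Marketing, Marketing's earliest start moves from 10 to 1.
The longest chain is now Lease→Kitchen→Inspection = 1+9+3 = 13, so the schedule takes 13 weeks.

13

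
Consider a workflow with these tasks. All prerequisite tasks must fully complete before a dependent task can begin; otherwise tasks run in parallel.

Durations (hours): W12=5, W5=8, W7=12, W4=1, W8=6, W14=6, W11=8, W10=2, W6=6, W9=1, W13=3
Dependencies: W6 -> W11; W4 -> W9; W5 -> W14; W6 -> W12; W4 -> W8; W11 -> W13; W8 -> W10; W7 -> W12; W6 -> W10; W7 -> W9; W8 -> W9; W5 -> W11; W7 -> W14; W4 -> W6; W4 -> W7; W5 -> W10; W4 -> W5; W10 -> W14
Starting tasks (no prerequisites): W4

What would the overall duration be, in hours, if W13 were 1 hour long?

As given, the longest chain is W4→W5→W11→W13 = 1+8+8+3 = 20, so the finish is 20 hours.
W13 is on the critical path; changing it to 1 makes that path 18 hours.
Now W4→W7→W14 = 1+12+6 = 19 is longest, so the finish becomes 19 hours.

19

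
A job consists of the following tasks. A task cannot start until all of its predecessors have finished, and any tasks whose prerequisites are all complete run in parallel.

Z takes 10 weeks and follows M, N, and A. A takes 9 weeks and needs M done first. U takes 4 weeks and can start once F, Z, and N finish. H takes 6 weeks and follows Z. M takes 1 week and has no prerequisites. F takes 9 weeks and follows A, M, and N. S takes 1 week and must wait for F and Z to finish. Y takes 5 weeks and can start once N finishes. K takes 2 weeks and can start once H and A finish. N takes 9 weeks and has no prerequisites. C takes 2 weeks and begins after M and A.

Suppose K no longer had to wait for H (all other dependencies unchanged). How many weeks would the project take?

26

Before: longest chain M→A→Z→H→K = 1+9+10+6+2 = 28, finish 28.
Without H→K, K's earliest start moves from 26 to 10.
After: M→A→Z→H = 1+9+10+6 = 26 → 26 weeks.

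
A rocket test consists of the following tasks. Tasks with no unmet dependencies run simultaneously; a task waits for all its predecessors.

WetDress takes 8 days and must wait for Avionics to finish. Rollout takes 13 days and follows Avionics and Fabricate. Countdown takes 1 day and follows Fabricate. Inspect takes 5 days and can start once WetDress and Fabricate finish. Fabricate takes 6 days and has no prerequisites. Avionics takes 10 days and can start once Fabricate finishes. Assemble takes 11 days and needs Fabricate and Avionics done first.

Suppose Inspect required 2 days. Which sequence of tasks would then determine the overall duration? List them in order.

The binding path is Fabricate→Avionics→WetDress→Inspect = 6+10+8+5 = 29; finish at 29 days.
Inspect lies on that path, so at 2 days the path becomes 26 days.
The binding chain switches to Fabricate→Avionics→Rollout = 6+10+13 = 29; finish 29 days.

Fabricate, Avionics, Rollout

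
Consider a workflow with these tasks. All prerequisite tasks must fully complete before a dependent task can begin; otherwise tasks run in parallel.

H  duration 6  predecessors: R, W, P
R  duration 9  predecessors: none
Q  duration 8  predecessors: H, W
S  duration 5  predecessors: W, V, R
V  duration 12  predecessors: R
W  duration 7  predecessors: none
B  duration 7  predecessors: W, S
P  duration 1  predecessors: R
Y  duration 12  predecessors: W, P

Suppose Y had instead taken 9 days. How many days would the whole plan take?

Critical path before the change: R→V→S→B = 9+12+5+7 = 33 giving 33 days.
The longest path through Y is only 22 days, so Y has float 11.
The critical path is still R→V→S→B; finish is now 33 days.

33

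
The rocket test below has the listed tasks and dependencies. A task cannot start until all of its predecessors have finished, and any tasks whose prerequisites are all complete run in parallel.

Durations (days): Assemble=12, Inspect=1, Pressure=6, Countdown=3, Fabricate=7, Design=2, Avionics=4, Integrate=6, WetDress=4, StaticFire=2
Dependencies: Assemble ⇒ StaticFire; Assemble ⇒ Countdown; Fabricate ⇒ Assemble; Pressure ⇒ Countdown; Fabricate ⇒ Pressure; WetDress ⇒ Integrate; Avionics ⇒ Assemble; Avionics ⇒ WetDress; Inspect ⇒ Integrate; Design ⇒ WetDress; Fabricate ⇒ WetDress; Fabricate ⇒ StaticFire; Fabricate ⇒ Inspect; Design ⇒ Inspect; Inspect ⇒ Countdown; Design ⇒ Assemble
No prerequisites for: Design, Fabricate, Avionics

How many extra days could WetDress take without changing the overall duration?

Fabricate→Assemble→Countdown = 7+12+3 = 22 sets the makespan at 22 days.
WetDress finishes as early as 11 and must finish by 16.
Slack of WetDress = 12 − 7 = 5 days.

5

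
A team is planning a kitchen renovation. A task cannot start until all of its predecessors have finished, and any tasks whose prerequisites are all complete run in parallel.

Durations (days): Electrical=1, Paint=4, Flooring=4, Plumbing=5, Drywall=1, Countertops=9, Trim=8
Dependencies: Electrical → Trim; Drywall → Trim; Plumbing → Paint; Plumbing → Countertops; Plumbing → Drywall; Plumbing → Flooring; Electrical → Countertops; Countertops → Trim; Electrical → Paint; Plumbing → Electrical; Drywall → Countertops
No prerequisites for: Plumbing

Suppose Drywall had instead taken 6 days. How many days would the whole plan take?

28

Baseline: Plumbing→Drywall→Countertops→Trim = 5+1+9+8 = 23 → 23 days.
Since Drywall is critical, the +5 change carries straight to that chain (now 28 days).
No other chain overtakes it, so the finish is 28 days.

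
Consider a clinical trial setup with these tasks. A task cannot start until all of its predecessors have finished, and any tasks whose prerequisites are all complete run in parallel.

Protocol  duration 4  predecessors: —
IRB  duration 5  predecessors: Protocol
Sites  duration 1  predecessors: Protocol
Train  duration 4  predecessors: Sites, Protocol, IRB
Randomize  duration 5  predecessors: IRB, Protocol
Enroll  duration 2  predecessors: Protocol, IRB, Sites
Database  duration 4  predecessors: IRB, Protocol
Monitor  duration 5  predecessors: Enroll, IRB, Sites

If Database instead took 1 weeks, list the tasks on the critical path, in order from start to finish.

Protocol, IRB, Enroll, Monitor

Baseline: Protocol→IRB→Enroll→Monitor = 4+5+2+5 = 16 → 16 weeks.
The longest path through Database is only 13 weeks, so Database has float 3.
No other chain overtakes it, so the finish is 16 weeks.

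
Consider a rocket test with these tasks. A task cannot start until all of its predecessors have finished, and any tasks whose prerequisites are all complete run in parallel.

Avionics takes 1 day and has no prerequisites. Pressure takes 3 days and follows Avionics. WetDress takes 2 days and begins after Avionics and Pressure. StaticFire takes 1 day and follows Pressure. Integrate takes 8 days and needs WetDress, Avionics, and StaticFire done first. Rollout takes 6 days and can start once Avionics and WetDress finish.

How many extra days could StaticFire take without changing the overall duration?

Critical path: Avionics→Pressure→WetDress→Integrate = 1+3+2+8 = 14, so the finish is 14 days.
The longest chain containing StaticFire totals 13 days.
So StaticFire can slip 6 − 5 = 1 day.

1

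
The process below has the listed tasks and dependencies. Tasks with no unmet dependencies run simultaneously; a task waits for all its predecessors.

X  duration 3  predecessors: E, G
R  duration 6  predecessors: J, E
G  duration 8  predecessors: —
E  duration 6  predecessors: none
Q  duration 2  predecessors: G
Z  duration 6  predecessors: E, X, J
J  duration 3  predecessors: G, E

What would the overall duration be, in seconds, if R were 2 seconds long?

17

The binding path is G→J→R = 8+3+6 = 17; finish at 17 seconds.
R lies on that path, so at 2 seconds the path becomes 13 seconds.
New critical path: G→X→Z = 8+3+6 = 17 ⇒ 17 seconds.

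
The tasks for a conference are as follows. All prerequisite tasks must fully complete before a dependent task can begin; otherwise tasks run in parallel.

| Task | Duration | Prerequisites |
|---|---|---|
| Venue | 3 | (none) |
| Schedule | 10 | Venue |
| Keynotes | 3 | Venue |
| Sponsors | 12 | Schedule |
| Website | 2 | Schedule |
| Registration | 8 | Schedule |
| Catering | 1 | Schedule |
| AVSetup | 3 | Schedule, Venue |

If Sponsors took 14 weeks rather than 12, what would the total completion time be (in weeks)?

27

Actual critical path: Venue→Schedule→Sponsors = 3+10+12 = 25 ⇒ 25 weeks.
Sponsors is on the critical path; changing it to 14 makes that path 27 weeks.
No other chain overtakes it, so the finish is 27 weeks.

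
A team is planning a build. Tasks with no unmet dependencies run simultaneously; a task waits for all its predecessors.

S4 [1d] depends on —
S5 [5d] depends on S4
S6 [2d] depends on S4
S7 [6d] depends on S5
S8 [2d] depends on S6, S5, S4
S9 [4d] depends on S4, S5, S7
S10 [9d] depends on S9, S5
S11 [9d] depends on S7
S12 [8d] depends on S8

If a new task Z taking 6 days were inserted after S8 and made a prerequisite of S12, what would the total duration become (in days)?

25

Originally the schedule takes 25 days.
With Z inserted, S12 now waits for max(S8, Z).
New critical path: S4→S5→S7→S9→S10 = 1+5+6+4+9 = 25 ⇒ 25 days.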